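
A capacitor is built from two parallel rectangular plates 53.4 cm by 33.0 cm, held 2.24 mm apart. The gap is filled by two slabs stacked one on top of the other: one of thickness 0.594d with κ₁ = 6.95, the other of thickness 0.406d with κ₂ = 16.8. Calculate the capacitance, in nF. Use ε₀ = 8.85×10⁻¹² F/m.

C ≈ 6.35 nF

A = 53.4 × 33.0 cm² = 0.176 m².
Stacked slabs ⇒ two capacitors in series, each with the full plate area.
C₁ = κ₁ε₀A/d₁ = 6.95 × 8.85×10⁻¹² × 0.176 / 1.33×10⁻³ = 8.15×10⁻⁹ F.
C₂ = κ₂ε₀A/d₂ = 16.8 × 8.85×10⁻¹² × 0.176 / 9.09×10⁻⁴ = 2.88×10⁻⁸ F.
C = (1/C₁ + 1/C₂)⁻¹ = 6.35×10⁻⁹ F.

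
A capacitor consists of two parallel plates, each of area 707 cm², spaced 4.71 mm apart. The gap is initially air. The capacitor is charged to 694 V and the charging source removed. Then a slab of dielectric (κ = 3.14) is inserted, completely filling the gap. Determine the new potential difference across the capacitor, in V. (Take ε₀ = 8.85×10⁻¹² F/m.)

A = 707 cm² = 7.07×10⁻² m².
Initially C₁ = ε₀A/d = 8.85×10⁻¹² × 7.07×10⁻² / 4.71×10⁻³ = 1.33×10⁻¹⁰ F.
V₁ = 6.94×10² V.
Isolated ⇒ Q is held fixed. C₂ = 3.14 C₁ and V = Q/C, so V₂/V₁ = C₁/C₂ = 0.318.
V₂ = 0.318 × 6.94×10² = 2.21×10² V.

V ≈ 221 V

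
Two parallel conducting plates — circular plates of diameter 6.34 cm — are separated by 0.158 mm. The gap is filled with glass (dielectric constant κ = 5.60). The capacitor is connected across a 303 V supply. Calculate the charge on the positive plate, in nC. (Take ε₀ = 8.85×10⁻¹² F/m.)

A = π(6.34/2 cm)² = 3.16×10⁻³ m².
C = κε₀A/d = 5.60 × 8.85×10⁻¹² × 3.16×10⁻³ / 1.58×10⁻⁴ = 9.90×10⁻¹⁰ F.
Q = CV = 9.90×10⁻¹⁰ × 303 = 3.00×10⁻⁷ C.

Q ≈ 300 nC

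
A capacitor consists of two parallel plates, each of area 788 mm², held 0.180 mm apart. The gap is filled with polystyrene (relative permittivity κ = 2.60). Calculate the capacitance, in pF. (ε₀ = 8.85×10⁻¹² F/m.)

A = 788 mm² = 7.88×10⁻⁴ m².
C = κε₀A/d = 2.60 × 8.85×10⁻¹² × 7.88×10⁻⁴ / 1.80×10⁻⁴ = 1.01×10⁻¹⁰ F.

C ≈ 101 pF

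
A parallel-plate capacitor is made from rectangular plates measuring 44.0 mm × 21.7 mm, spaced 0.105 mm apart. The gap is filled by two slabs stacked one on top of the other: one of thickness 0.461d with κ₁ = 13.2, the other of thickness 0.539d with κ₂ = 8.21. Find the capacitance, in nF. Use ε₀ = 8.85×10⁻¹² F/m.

0.800 nF

A = 44.0 × 21.7 mm² = 9.55×10⁻⁴ m².
Stacked slabs ⇒ two capacitors in series, each with the full plate area.
C₁ = κ₁ε₀A/d₁ = 13.2 × 8.85×10⁻¹² × 9.55×10⁻⁴ / 4.84×10⁻⁵ = 2.30×10⁻⁹ F.
C₂ = κ₂ε₀A/d₂ = 8.21 × 8.85×10⁻¹² × 9.55×10⁻⁴ / 5.66×10⁻⁵ = 1.23×10⁻⁹ F.
C = (1/C₁ + 1/C₂)⁻¹ = 8.00×10⁻¹⁰ F.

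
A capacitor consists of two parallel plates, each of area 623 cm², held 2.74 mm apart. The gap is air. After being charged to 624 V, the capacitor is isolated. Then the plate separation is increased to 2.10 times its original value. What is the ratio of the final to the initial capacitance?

C = ε₀A/d scales as 1/d, so C₂/C₁ = d₁/d₂ = 1/2.10 = 0.476.

0.476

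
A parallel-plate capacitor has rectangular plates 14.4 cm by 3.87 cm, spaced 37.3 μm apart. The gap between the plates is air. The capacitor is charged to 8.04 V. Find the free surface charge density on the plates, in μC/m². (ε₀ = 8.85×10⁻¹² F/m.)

1.91 μC/m²

A = 14.4 × 3.87 cm² = 5.57×10⁻³ m².
C = ε₀A/d = 8.85×10⁻¹² × 5.57×10⁻³ / 3.73×10⁻⁵ = 1.32×10⁻⁹ F.
σ = Q/A = CV/A = 1.32×10⁻⁹ × 8.04 / 5.57×10⁻³ = 1.91×10⁻⁶ C/m².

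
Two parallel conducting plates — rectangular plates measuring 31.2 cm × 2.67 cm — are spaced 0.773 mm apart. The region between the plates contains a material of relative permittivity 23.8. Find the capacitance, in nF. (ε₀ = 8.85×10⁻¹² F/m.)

A = 31.2 × 2.67 cm² = 8.33×10⁻³ m².
C = κε₀A/d = 23.8 × 8.85×10⁻¹² × 8.33×10⁻³ / 7.73×10⁻⁴ = 2.27×10⁻⁹ F.

C ≈ 2.27 nF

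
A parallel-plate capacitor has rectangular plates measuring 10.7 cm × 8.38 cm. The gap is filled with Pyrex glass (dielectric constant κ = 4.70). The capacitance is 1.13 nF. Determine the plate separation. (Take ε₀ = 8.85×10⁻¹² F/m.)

A = 10.7 × 8.38 cm² = 8.97×10⁻³ m².
d = κε₀A/C = 4.70 × 8.85×10⁻¹² × 8.97×10⁻³ / 1.13×10⁻⁹ = 3.30×10⁻⁴ m.

330 μm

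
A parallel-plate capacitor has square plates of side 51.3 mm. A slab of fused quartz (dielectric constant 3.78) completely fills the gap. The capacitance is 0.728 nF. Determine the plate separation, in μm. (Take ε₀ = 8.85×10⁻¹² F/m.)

A = (51.3 mm)² = 2.63×10⁻³ m².
d = κε₀A/C = 3.78 × 8.85×10⁻¹² × 2.63×10⁻³ / 7.28×10⁻¹⁰ = 1.21×10⁻⁴ m.

121 μm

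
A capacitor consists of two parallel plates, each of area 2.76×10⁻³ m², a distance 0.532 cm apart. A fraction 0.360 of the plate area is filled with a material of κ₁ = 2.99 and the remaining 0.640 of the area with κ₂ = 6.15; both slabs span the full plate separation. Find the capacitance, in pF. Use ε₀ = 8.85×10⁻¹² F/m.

C ≈ 23.0 pF

Side-by-side slabs ⇒ two capacitors in parallel, each spanning the full gap.
C₁ = κ₁ε₀A₁/d = 2.99 × 8.85×10⁻¹² × 9.94×10⁻⁴ / 5.32×10⁻³ = 4.94×10⁻¹² F.
C₂ = κ₂ε₀A₂/d = 6.15 × 8.85×10⁻¹² × 1.77×10⁻³ / 5.32×10⁻³ = 1.81×10⁻¹¹ F.
C = C₁ + C₂ = 2.30×10⁻¹¹ F.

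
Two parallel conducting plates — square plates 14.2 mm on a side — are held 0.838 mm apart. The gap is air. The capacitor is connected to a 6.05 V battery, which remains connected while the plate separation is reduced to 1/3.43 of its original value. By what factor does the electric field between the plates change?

E₂/E₁ ≈ 3.43

Battery connected ⇒ V is held fixed.
E = V/d, so E₂/E₁ = d₁/d₂ = 3.43.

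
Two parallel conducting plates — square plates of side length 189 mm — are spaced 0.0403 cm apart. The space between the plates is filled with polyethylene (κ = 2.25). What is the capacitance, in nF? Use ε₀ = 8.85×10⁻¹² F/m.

A = (189 mm)² = 3.57×10⁻² m².
C = κε₀A/d = 2.25 × 8.85×10⁻¹² × 3.57×10⁻² / 4.03×10⁻⁴ = 1.76×10⁻⁹ F.

1.76 nF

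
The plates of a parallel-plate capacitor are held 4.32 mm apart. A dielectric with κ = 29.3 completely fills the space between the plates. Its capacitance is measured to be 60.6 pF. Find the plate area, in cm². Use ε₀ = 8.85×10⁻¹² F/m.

A = Cd/(κε₀) = 6.06×10⁻¹¹ × 4.32×10⁻³ / (29.3 × 8.85×10⁻¹²) = 1.01×10⁻³ m².

A ≈ 10.1 cm²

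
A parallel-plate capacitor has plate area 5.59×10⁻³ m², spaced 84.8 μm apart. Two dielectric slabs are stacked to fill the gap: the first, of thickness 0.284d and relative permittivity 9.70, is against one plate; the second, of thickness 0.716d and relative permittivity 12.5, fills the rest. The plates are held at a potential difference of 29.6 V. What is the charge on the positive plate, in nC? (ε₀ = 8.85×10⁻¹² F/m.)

Stacked slabs ⇒ two capacitors in series, each with the full plate area.
C₁ = κ₁ε₀A/d₁ = 9.70 × 8.85×10⁻¹² × 5.59×10⁻³ / 2.41×10⁻⁵ = 1.99×10⁻⁸ F.
C₂ = κ₂ε₀A/d₂ = 12.5 × 8.85×10⁻¹² × 5.59×10⁻³ / 6.07×10⁻⁵ = 1.02×10⁻⁸ F.
C = (1/C₁ + 1/C₂)⁻¹ = 6.74×10⁻⁹ F.
Q = CV = 6.74×10⁻⁹ × 29.6 = 1.99×10⁻⁷ C.

199 nC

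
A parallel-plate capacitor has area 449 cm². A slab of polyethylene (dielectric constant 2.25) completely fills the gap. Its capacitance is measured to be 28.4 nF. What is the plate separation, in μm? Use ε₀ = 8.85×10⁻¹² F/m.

31.5 μm

A = 449 cm² = 4.49×10⁻² m².
d = κε₀A/C = 2.25 × 8.85×10⁻¹² × 4.49×10⁻² / 2.84×10⁻⁸ = 3.15×10⁻⁵ m.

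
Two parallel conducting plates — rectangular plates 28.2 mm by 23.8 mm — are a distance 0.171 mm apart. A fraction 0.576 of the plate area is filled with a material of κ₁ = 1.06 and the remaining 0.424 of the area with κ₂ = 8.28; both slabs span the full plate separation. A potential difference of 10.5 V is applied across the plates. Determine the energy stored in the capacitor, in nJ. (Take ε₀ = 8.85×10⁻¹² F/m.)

U ≈ 7.89 nJ

A = 28.2 × 23.8 mm² = 6.71×10⁻⁴ m².
Side-by-side slabs ⇒ two capacitors in parallel, each spanning the full gap.
C₁ = κ₁ε₀A₁/d = 1.06 × 8.85×10⁻¹² × 3.87×10⁻⁴ / 1.71×10⁻⁴ = 2.12×10⁻¹¹ F.
C₂ = κ₂ε₀A₂/d = 8.28 × 8.85×10⁻¹² × 2.85×10⁻⁴ / 1.71×10⁻⁴ = 1.22×10⁻¹⁰ F.
C = C₁ + C₂ = 1.43×10⁻¹⁰ F.
U = ½CV² = ½ × 1.43×10⁻¹⁰ × (10.5)² = 7.89×10⁻⁹ J.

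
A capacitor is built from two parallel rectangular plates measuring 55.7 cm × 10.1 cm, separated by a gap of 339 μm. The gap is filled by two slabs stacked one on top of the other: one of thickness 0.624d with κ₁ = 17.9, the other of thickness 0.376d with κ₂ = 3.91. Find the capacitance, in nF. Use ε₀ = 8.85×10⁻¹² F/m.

A = 55.7 × 10.1 cm² = 5.63×10⁻² m².
Stacked slabs ⇒ two capacitors in series, each with the full plate area.
C₁ = κ₁ε₀A/d₁ = 17.9 × 8.85×10⁻¹² × 5.63×10⁻² / 2.12×10⁻⁴ = 4.21×10⁻⁸ F.
C₂ = κ₂ε₀A/d₂ = 3.91 × 8.85×10⁻¹² × 5.63×10⁻² / 1.27×10⁻⁴ = 1.53×10⁻⁸ F.
C = (1/C₁ + 1/C₂)⁻¹ = 1.12×10⁻⁸ F.

C ≈ 11.2 nF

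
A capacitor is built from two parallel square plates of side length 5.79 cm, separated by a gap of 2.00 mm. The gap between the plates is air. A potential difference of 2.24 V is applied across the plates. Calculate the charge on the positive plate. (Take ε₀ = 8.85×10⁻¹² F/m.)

33.2 pC

A = (5.79 cm)² = 3.35×10⁻³ m².
C = ε₀A/d = 8.85×10⁻¹² × 3.35×10⁻³ / 2.00×10⁻³ = 1.48×10⁻¹¹ F.
Q = CV = 1.48×10⁻¹¹ × 2.24 = 3.32×10⁻¹¹ C.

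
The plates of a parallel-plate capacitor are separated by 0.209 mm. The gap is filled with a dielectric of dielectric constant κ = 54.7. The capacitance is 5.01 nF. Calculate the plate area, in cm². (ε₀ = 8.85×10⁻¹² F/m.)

A ≈ 21.6 cm²

A = Cd/(κε₀) = 5.01×10⁻⁹ × 2.09×10⁻⁴ / (54.7 × 8.85×10⁻¹²) = 2.16×10⁻³ m².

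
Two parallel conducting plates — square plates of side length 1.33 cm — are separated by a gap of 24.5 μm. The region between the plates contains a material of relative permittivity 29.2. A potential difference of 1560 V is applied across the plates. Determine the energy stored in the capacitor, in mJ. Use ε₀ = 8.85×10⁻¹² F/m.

A = (1.33 cm)² = 1.77×10⁻⁴ m².
C = κε₀A/d = 29.2 × 8.85×10⁻¹² × 1.77×10⁻⁴ / 2.45×10⁻⁵ = 1.87×10⁻⁹ F.
U = ½CV² = ½ × 1.87×10⁻⁹ × (1560)² = 2.27×10⁻³ J.

U ≈ 2.27 mJ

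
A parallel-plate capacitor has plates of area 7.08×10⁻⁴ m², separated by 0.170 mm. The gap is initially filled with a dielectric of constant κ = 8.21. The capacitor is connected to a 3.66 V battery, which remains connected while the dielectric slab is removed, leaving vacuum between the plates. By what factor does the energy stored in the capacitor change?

U₂/U₁ ≈ 0.122

Battery connected ⇒ V is held fixed.
C₂ = 0.122 C₁ and U = ½CV², so U₂/U₁ = C₂/C₁ = 0.122.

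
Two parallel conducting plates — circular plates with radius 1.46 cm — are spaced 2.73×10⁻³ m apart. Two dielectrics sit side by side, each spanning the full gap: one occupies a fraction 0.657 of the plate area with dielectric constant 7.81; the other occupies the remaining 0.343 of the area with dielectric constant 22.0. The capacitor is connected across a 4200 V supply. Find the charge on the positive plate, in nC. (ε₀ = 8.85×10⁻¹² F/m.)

116 nC

A = π(1.46 cm)² = 6.70×10⁻⁴ m².
Side-by-side slabs ⇒ two capacitors in parallel, each spanning the full gap.
C₁ = κ₁ε₀A₁/d = 7.81 × 8.85×10⁻¹² × 4.40×10⁻⁴ / 2.73×10⁻³ = 1.11×10⁻¹¹ F.
C₂ = κ₂ε₀A₂/d = 22.0 × 8.85×10⁻¹² × 2.30×10⁻⁴ / 2.73×10⁻³ = 1.64×10⁻¹¹ F.
C = C₁ + C₂ = 2.75×10⁻¹¹ F.
Q = CV = 2.75×10⁻¹¹ × 4200 = 1.16×10⁻⁷ C.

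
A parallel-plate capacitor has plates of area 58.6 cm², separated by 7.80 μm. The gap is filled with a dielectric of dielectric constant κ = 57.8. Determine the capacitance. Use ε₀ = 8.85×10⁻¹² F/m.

A = 58.6 cm² = 5.86×10⁻³ m².
C = κε₀A/d = 57.8 × 8.85×10⁻¹² × 5.86×10⁻³ / 7.80×10⁻⁶ = 3.84×10⁻⁷ F.

C ≈ 384 nF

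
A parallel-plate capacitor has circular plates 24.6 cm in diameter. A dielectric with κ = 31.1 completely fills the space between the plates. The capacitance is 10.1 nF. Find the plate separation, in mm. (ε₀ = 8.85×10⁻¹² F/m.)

d ≈ 1.30 mm

A = π(24.6/2 cm)² = 4.75×10⁻² m².
d = κε₀A/C = 31.1 × 8.85×10⁻¹² × 4.75×10⁻² / 1.01×10⁻⁸ = 1.30×10⁻³ m.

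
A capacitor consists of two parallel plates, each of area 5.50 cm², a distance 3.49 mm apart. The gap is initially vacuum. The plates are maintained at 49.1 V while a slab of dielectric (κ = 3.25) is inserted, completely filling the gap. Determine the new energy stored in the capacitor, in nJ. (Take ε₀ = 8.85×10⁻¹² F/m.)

U ≈ 5.46 nJ

A = 5.50 cm² = 5.50×10⁻⁴ m².
Initially C₁ = ε₀A/d = 8.85×10⁻¹² × 5.50×10⁻⁴ / 3.49×10⁻³ = 1.39×10⁻¹² F.
U₁ = 1.68×10⁻⁹ J.
Battery connected ⇒ V is held fixed. C₂ = 3.25 C₁ and U = ½CV², so U₂/U₁ = C₂/C₁ = 3.25.
U₂ = 3.25 × 1.68×10⁻⁹ = 5.46×10⁻⁹ J.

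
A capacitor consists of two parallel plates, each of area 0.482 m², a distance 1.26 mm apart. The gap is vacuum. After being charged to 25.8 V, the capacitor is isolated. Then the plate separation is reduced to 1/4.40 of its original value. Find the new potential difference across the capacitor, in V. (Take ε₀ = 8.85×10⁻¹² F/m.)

V ≈ 5.86 V

Initially C₁ = ε₀A/d = 8.85×10⁻¹² × 0.482 / 1.26×10⁻³ = 3.39×10⁻⁹ F.
V₁ = 25.8 V.
Isolated ⇒ Q is held fixed. C₂ = 4.40 C₁ and V = Q/C, so V₂/V₁ = C₁/C₂ = 0.227.
V₂ = 0.227 × 25.8 = 5.86 V.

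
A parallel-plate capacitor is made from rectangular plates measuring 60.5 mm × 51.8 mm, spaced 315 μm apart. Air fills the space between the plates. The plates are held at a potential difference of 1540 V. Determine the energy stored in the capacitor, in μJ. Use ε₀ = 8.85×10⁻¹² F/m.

104 μJ

A = 60.5 × 51.8 mm² = 3.13×10⁻³ m².
C = ε₀A/d = 8.85×10⁻¹² × 3.13×10⁻³ / 3.15×10⁻⁴ = 8.80×10⁻¹¹ F.
U = ½CV² = ½ × 8.80×10⁻¹¹ × (1540)² = 1.04×10⁻⁴ J.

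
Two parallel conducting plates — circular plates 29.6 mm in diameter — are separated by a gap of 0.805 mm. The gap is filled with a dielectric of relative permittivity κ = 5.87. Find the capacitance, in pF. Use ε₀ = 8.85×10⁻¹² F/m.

44.4 pF

A = π(29.6/2 mm)² = 6.88×10⁻⁴ m².
C = κε₀A/d = 5.87 × 8.85×10⁻¹² × 6.88×10⁻⁴ / 8.05×10⁻⁴ = 4.44×10⁻¹¹ F.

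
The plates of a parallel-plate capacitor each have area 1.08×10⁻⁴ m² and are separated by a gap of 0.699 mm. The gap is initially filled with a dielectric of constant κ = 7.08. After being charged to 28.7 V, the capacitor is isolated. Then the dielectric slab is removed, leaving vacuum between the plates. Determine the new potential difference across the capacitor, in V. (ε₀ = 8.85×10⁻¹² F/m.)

Initially C₁ = κε₀A/d = 7.08 × 8.85×10⁻¹² × 1.08×10⁻⁴ / 6.99×10⁻⁴ = 9.68×10⁻¹² F.
V₁ = 28.7 V.
Isolated ⇒ Q is held fixed. C₂ = 0.141 C₁ and V = Q/C, so V₂/V₁ = C₁/C₂ = 7.08.
V₂ = 7.08 × 28.7 = 2.03×10² V.

203 V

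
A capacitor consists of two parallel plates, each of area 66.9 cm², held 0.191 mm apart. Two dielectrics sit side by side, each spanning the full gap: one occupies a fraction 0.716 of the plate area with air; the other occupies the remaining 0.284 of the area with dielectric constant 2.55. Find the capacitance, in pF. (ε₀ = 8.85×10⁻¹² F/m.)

C ≈ 446 pF

A = 66.9 cm² = 6.69×10⁻³ m².
Side-by-side slabs ⇒ two capacitors in parallel, each spanning the full gap.
C₁ = κ₁ε₀A₁/d = 1.00 × 8.85×10⁻¹² × 4.79×10⁻³ / 1.91×10⁻⁴ = 2.22×10⁻¹⁰ F.
C₂ = κ₂ε₀A₂/d = 2.55 × 8.85×10⁻¹² × 1.90×10⁻³ / 1.91×10⁻⁴ = 2.24×10⁻¹⁰ F.
C = C₁ + C₂ = 4.46×10⁻¹⁰ F.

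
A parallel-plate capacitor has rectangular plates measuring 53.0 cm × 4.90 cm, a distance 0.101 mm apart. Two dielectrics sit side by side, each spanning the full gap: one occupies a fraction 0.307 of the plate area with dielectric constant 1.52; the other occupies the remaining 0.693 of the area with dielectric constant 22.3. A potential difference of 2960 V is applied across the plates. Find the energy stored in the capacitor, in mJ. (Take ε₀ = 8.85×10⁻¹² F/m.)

159 mJ

A = 53.0 × 4.90 cm² = 2.60×10⁻² m².
Side-by-side slabs ⇒ two capacitors in parallel, each spanning the full gap.
C₁ = κ₁ε₀A₁/d = 1.52 × 8.85×10⁻¹² × 7.97×10⁻³ / 1.01×10⁻⁴ = 1.06×10⁻⁹ F.
C₂ = κ₂ε₀A₂/d = 22.3 × 8.85×10⁻¹² × 1.80×10⁻² / 1.01×10⁻⁴ = 3.52×10⁻⁸ F.
C = C₁ + C₂ = 3.62×10⁻⁸ F.
U = ½CV² = ½ × 3.62×10⁻⁸ × (2960)² = 0.159 J.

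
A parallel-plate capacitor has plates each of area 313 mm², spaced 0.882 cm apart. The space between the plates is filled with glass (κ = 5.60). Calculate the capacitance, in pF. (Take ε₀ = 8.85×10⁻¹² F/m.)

C ≈ 1.76 pF

A = 313 mm² = 3.13×10⁻⁴ m².
C = κε₀A/d = 5.60 × 8.85×10⁻¹² × 3.13×10⁻⁴ / 8.82×10⁻³ = 1.76×10⁻¹² F.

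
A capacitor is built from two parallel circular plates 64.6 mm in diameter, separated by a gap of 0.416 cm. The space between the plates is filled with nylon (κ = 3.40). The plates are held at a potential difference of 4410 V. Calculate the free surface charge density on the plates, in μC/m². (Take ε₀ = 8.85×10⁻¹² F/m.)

σ ≈ 31.9 μC/m²

A = π(64.6/2 mm)² = 3.28×10⁻³ m².
C = κε₀A/d = 3.40 × 8.85×10⁻¹² × 3.28×10⁻³ / 4.16×10⁻³ = 2.37×10⁻¹¹ F.
σ = Q/A = CV/A = 2.37×10⁻¹¹ × 4410 / 3.28×10⁻³ = 3.19×10⁻⁵ C/m².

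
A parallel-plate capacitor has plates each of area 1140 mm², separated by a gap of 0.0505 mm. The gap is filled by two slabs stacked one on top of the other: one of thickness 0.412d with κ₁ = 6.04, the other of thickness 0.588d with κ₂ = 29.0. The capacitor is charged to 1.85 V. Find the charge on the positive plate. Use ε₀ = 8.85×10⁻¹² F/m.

A = 1140 mm² = 1.14×10⁻³ m².
Stacked slabs ⇒ two capacitors in series, each with the full plate area.
C₁ = κ₁ε₀A/d₁ = 6.04 × 8.85×10⁻¹² × 1.14×10⁻³ / 2.08×10⁻⁵ = 2.93×10⁻⁹ F.
C₂ = κ₂ε₀A/d₂ = 29.0 × 8.85×10⁻¹² × 1.14×10⁻³ / 2.97×10⁻⁵ = 9.85×10⁻⁹ F.
C = (1/C₁ + 1/C₂)⁻¹ = 2.26×10⁻⁹ F.
Q = CV = 2.26×10⁻⁹ × 1.85 = 4.18×10⁻⁹ C.

4.18 nC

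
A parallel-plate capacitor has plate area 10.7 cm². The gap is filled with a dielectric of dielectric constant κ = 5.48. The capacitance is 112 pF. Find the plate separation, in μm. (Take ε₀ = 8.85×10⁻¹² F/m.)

A = 10.7 cm² = 1.07×10⁻³ m².
d = κε₀A/C = 5.48 × 8.85×10⁻¹² × 1.07×10⁻³ / 1.12×10⁻¹⁰ = 4.63×10⁻⁴ m.

463 μm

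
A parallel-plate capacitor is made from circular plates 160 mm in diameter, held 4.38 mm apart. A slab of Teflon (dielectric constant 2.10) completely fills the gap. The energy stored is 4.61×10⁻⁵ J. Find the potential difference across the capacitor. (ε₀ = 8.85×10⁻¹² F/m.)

A = π(160/2 mm)² = 2.01×10⁻² m².
C = κε₀A/d = 2.10 × 8.85×10⁻¹² × 2.01×10⁻² / 4.38×10⁻³ = 8.53×10⁻¹¹ F.
V = √(2U/C) = √(2 × 4.61×10⁻⁵ / 8.53×10⁻¹¹) = 1.04×10³ V.

1.04 kV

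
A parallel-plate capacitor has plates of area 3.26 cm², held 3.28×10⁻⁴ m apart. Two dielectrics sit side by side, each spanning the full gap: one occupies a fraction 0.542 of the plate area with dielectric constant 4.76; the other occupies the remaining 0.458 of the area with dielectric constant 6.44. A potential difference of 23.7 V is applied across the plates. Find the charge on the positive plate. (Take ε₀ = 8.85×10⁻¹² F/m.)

1.15 nC

A = 3.26 cm² = 3.26×10⁻⁴ m².
Side-by-side slabs ⇒ two capacitors in parallel, each spanning the full gap.
C₁ = κ₁ε₀A₁/d = 4.76 × 8.85×10⁻¹² × 1.77×10⁻⁴ / 3.28×10⁻⁴ = 2.27×10⁻¹¹ F.
C₂ = κ₂ε₀A₂/d = 6.44 × 8.85×10⁻¹² × 1.49×10⁻⁴ / 3.28×10⁻⁴ = 2.59×10⁻¹¹ F.
C = C₁ + C₂ = 4.86×10⁻¹¹ F.
Q = CV = 4.86×10⁻¹¹ × 23.7 = 1.15×10⁻⁹ C.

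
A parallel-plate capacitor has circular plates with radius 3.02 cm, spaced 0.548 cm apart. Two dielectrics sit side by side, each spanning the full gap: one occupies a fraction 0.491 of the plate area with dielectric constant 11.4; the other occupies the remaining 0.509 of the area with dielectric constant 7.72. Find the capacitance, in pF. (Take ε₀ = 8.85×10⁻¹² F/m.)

44.1 pF

A = π(3.02 cm)² = 2.87×10⁻³ m².
Side-by-side slabs ⇒ two capacitors in parallel, each spanning the full gap.
C₁ = κ₁ε₀A₁/d = 11.4 × 8.85×10⁻¹² × 1.41×10⁻³ / 5.48×10⁻³ = 2.59×10⁻¹¹ F.
C₂ = κ₂ε₀A₂/d = 7.72 × 8.85×10⁻¹² × 1.46×10⁻³ / 5.48×10⁻³ = 1.82×10⁻¹¹ F.
C = C₁ + C₂ = 4.41×10⁻¹¹ F.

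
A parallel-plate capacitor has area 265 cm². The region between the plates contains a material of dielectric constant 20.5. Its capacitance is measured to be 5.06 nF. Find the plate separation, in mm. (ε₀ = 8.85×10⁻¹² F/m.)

A = 265 cm² = 2.65×10⁻² m².
d = κε₀A/C = 20.5 × 8.85×10⁻¹² × 2.65×10⁻² / 5.06×10⁻⁹ = 9.50×10⁻⁴ m.

d ≈ 0.950 mm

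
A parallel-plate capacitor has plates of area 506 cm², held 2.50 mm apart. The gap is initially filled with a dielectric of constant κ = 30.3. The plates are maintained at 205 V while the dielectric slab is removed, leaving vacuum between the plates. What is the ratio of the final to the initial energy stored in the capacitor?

0.0330

Battery connected ⇒ V is held fixed.
C₂ = 0.0330 C₁ and U = ½CV², so U₂/U₁ = C₂/C₁ = 0.0330.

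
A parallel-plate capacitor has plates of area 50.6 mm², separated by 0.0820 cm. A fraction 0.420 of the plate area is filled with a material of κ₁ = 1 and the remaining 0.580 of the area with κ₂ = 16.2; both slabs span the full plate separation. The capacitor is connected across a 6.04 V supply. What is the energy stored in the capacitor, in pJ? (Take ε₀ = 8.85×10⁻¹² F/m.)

A = 50.6 mm² = 5.06×10⁻⁵ m².
Side-by-side slabs ⇒ two capacitors in parallel, each spanning the full gap.
C₁ = κ₁ε₀A₁/d = 1.00 × 8.85×10⁻¹² × 2.13×10⁻⁵ / 8.20×10⁻⁴ = 2.29×10⁻¹³ F.
C₂ = κ₂ε₀A₂/d = 16.2 × 8.85×10⁻¹² × 2.93×10⁻⁵ / 8.20×10⁻⁴ = 5.13×10⁻¹² F.
C = C₁ + C₂ = 5.36×10⁻¹² F.
U = ½CV² = ½ × 5.36×10⁻¹² × (6.04)² = 9.78×10⁻¹¹ J.

U ≈ 97.8 pJ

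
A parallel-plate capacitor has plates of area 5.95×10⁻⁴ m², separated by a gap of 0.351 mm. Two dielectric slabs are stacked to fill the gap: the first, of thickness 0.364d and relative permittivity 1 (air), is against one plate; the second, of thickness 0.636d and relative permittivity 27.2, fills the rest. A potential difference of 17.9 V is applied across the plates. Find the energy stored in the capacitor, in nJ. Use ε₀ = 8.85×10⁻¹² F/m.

Stacked slabs ⇒ two capacitors in series, each with the full plate area.
C₁ = κ₁ε₀A/d₁ = 1.00 × 8.85×10⁻¹² × 5.95×10⁻⁴ / 1.28×10⁻⁴ = 4.12×10⁻¹¹ F.
C₂ = κ₂ε₀A/d₂ = 27.2 × 8.85×10⁻¹² × 5.95×10⁻⁴ / 2.23×10⁻⁴ = 6.42×10⁻¹⁰ F.
C = (1/C₁ + 1/C₂)⁻¹ = 3.87×10⁻¹¹ F.
U = ½CV² = ½ × 3.87×10⁻¹¹ × (17.9)² = 6.20×10⁻⁹ J.

U ≈ 6.20 nJ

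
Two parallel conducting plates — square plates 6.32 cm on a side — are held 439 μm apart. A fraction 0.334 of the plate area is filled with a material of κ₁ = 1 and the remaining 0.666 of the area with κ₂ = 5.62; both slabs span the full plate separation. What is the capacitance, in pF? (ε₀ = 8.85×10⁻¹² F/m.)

328 pF

A = (6.32 cm)² = 3.99×10⁻³ m².
Side-by-side slabs ⇒ two capacitors in parallel, each spanning the full gap.
C₁ = κ₁ε₀A₁/d = 1.00 × 8.85×10⁻¹² × 1.33×10⁻³ / 4.39×10⁻⁴ = 2.69×10⁻¹¹ F.
C₂ = κ₂ε₀A₂/d = 5.62 × 8.85×10⁻¹² × 2.66×10⁻³ / 4.39×10⁻⁴ = 3.01×10⁻¹⁰ F.
C = C₁ + C₂ = 3.28×10⁻¹⁰ F.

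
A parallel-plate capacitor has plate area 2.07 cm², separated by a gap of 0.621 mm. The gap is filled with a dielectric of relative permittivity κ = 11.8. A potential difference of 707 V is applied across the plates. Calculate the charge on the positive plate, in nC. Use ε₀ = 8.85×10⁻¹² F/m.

A = 2.07 cm² = 2.07×10⁻⁴ m².
C = κε₀A/d = 11.8 × 8.85×10⁻¹² × 2.07×10⁻⁴ / 6.21×10⁻⁴ = 3.48×10⁻¹¹ F.
Q = CV = 3.48×10⁻¹¹ × 707 = 2.46×10⁻⁸ C.

Q ≈ 24.6 nC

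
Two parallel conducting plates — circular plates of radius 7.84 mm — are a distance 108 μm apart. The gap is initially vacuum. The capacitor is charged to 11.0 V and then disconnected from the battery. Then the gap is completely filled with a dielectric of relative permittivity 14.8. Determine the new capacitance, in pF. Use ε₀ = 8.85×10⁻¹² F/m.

234 pF

A = π(7.84 mm)² = 1.93×10⁻⁴ m².
Initially C₁ = ε₀A/d = 8.85×10⁻¹² × 1.93×10⁻⁴ / 1.08×10⁻⁴ = 1.58×10⁻¹¹ F.
C = κε₀A/d scales with κ, so C₂/C₁ = κ = 14.8.
C₂ = 14.8 × 1.58×10⁻¹¹ = 2.34×10⁻¹⁰ F.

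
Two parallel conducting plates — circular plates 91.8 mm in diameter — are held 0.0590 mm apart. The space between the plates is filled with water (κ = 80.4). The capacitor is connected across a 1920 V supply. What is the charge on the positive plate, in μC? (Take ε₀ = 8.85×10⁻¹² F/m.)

A = π(91.8/2 mm)² = 6.62×10⁻³ m².
C = κε₀A/d = 80.4 × 8.85×10⁻¹² × 6.62×10⁻³ / 5.90×10⁻⁵ = 7.98×10⁻⁸ F.
Q = CV = 7.98×10⁻⁸ × 1920 = 1.53×10⁻⁴ C.

Q ≈ 153 μC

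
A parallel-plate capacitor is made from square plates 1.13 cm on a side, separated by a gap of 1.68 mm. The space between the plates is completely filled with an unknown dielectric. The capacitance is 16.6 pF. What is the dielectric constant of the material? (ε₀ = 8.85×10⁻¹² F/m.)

κ ≈ 24.7

A = (1.13 cm)² = 1.28×10⁻⁴ m².
κ = Cd/(ε₀A) = 1.66×10⁻¹¹ × 1.68×10⁻³ / (8.85×10⁻¹² × 1.28×10⁻⁴) = 24.7.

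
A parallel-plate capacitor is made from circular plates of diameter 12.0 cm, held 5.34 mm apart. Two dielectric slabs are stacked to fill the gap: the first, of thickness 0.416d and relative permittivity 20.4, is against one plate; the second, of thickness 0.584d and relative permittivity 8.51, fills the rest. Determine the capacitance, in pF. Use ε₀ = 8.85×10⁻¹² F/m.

C ≈ 211 pF

A = π(12.0/2 cm)² = 1.13×10⁻² m².
Stacked slabs ⇒ two capacitors in series, each with the full plate area.
C₁ = κ₁ε₀A/d₁ = 20.4 × 8.85×10⁻¹² × 1.13×10⁻² / 2.22×10⁻³ = 9.19×10⁻¹⁰ F.
C₂ = κ₂ε₀A/d₂ = 8.51 × 8.85×10⁻¹² × 1.13×10⁻² / 3.12×10⁻³ = 2.73×10⁻¹⁰ F.
C = (1/C₁ + 1/C₂)⁻¹ = 2.11×10⁻¹⁰ F.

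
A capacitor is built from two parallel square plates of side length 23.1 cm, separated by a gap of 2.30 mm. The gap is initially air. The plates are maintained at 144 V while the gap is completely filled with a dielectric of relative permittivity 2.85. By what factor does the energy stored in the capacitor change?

2.85

Battery connected ⇒ V is held fixed.
C₂ = 2.85 C₁ and U = ½CV², so U₂/U₁ = C₂/C₁ = 2.85.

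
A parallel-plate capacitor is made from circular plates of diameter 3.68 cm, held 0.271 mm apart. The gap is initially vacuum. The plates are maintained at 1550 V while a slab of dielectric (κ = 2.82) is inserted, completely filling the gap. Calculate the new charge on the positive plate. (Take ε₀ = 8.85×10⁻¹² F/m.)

A = π(3.68/2 cm)² = 1.06×10⁻³ m².
Initially C₁ = ε₀A/d = 8.85×10⁻¹² × 1.06×10⁻³ / 2.71×10⁻⁴ = 3.47×10⁻¹¹ F.
Q₁ = 5.38×10⁻⁸ C.
Battery connected ⇒ V is held fixed. C₂ = 2.82 C₁ and Q = CV, so Q₂/Q₁ = C₂/C₁ = 2.82.
Q₂ = 2.82 × 5.38×10⁻⁸ = 1.52×10⁻⁷ C.

Q ≈ 152 nC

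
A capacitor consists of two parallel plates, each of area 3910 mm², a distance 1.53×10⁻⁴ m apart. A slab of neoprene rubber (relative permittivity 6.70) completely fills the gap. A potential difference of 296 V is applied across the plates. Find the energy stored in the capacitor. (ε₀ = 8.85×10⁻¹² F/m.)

A = 3910 mm² = 3.91×10⁻³ m².
C = κε₀A/d = 6.70 × 8.85×10⁻¹² × 3.91×10⁻³ / 1.53×10⁻⁴ = 1.52×10⁻⁹ F.
U = ½CV² = ½ × 1.52×10⁻⁹ × (296)² = 6.64×10⁻⁵ J.

66.4 μJ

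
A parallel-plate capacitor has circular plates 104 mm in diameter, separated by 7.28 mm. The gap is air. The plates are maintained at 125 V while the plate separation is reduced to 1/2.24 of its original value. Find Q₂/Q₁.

Battery connected ⇒ V is held fixed.
C₂ = 2.24 C₁ and Q = CV, so Q₂/Q₁ = C₂/C₁ = 2.24.

2.24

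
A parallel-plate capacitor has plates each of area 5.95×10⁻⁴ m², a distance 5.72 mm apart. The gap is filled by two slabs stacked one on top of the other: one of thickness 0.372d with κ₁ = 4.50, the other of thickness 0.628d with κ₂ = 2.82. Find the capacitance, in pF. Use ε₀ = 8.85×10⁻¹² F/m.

C ≈ 3.01 pF

Stacked slabs ⇒ two capacitors in series, each with the full plate area.
C₁ = κ₁ε₀A/d₁ = 4.50 × 8.85×10⁻¹² × 5.95×10⁻⁴ / 2.13×10⁻³ = 1.11×10⁻¹¹ F.
C₂ = κ₂ε₀A/d₂ = 2.82 × 8.85×10⁻¹² × 5.95×10⁻⁴ / 3.59×10⁻³ = 4.13×10⁻¹² F.
C = (1/C₁ + 1/C₂)⁻¹ = 3.01×10⁻¹² F.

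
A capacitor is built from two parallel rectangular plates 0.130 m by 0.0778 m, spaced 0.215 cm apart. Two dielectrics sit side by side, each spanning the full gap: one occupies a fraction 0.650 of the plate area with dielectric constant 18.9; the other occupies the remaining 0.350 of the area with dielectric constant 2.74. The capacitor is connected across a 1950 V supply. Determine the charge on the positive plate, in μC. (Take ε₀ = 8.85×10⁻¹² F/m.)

A = 0.130 × 0.0778 m² = 1.01×10⁻² m².
Side-by-side slabs ⇒ two capacitors in parallel, each spanning the full gap.
C₁ = κ₁ε₀A₁/d = 18.9 × 8.85×10⁻¹² × 6.57×10⁻³ / 2.15×10⁻³ = 5.11×10⁻¹⁰ F.
C₂ = κ₂ε₀A₂/d = 2.74 × 8.85×10⁻¹² × 3.54×10⁻³ / 2.15×10⁻³ = 3.99×10⁻¹¹ F.
C = C₁ + C₂ = 5.51×10⁻¹⁰ F.
Q = CV = 5.51×10⁻¹⁰ × 1950 = 1.08×10⁻⁶ C.

1.08 μC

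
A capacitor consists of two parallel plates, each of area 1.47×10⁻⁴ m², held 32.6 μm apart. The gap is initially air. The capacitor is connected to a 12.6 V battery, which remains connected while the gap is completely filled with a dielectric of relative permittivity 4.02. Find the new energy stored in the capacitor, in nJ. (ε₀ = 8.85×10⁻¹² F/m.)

Initially C₁ = ε₀A/d = 8.85×10⁻¹² × 1.47×10⁻⁴ / 3.26×10⁻⁵ = 3.99×10⁻¹¹ F.
U₁ = 3.17×10⁻⁹ J.
Battery connected ⇒ V is held fixed. C₂ = 4.02 C₁ and U = ½CV², so U₂/U₁ = C₂/C₁ = 4.02.
U₂ = 4.02 × 3.17×10⁻⁹ = 1.27×10⁻⁸ J.

U ≈ 12.7 nJ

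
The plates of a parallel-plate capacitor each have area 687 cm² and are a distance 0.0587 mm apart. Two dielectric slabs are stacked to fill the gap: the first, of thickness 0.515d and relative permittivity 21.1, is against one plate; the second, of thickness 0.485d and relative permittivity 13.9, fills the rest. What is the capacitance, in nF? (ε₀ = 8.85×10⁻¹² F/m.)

A = 687 cm² = 6.87×10⁻² m².
Stacked slabs ⇒ two capacitors in series, each with the full plate area.
C₁ = κ₁ε₀A/d₁ = 21.1 × 8.85×10⁻¹² × 6.87×10⁻² / 3.02×10⁻⁵ = 4.24×10⁻⁷ F.
C₂ = κ₂ε₀A/d₂ = 13.9 × 8.85×10⁻¹² × 6.87×10⁻² / 2.85×10⁻⁵ = 2.97×10⁻⁷ F.
C = (1/C₁ + 1/C₂)⁻¹ = 1.75×10⁻⁷ F.

175 nF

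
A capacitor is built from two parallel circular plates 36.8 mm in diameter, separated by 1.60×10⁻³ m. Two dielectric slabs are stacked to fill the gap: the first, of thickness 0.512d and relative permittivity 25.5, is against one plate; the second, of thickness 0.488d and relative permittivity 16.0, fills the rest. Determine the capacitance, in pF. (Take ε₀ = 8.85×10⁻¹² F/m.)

C ≈ 116 pF

A = π(36.8/2 mm)² = 1.06×10⁻³ m².
Stacked slabs ⇒ two capacitors in series, each with the full plate area.
C₁ = κ₁ε₀A/d₁ = 25.5 × 8.85×10⁻¹² × 1.06×10⁻³ / 8.19×10⁻⁴ = 2.93×10⁻¹⁰ F.
C₂ = κ₂ε₀A/d₂ = 16.0 × 8.85×10⁻¹² × 1.06×10⁻³ / 7.81×10⁻⁴ = 1.93×10⁻¹⁰ F.
C = (1/C₁ + 1/C₂)⁻¹ = 1.16×10⁻¹⁰ F.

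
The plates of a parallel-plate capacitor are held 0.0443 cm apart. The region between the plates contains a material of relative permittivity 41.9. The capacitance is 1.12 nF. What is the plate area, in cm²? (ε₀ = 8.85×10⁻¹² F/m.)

A ≈ 13.4 cm²

A = Cd/(κε₀) = 1.12×10⁻⁹ × 4.43×10⁻⁴ / (41.9 × 8.85×10⁻¹²) = 1.34×10⁻³ m².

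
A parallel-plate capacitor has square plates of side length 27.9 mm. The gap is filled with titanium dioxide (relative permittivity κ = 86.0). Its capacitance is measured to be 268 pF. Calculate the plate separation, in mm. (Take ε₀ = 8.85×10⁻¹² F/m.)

d ≈ 2.21 mm

A = (27.9 mm)² = 7.78×10⁻⁴ m².
d = κε₀A/C = 86.0 × 8.85×10⁻¹² × 7.78×10⁻⁴ / 2.68×10⁻¹⁰ = 2.21×10⁻³ m.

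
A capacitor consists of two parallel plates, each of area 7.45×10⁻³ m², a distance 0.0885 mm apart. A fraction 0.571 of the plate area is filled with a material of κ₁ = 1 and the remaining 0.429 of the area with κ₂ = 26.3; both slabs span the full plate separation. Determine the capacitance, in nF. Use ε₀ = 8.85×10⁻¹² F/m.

Side-by-side slabs ⇒ two capacitors in parallel, each spanning the full gap.
C₁ = κ₁ε₀A₁/d = 1.00 × 8.85×10⁻¹² × 4.25×10⁻³ / 8.85×10⁻⁵ = 4.25×10⁻¹⁰ F.
C₂ = κ₂ε₀A₂/d = 26.3 × 8.85×10⁻¹² × 3.20×10⁻³ / 8.85×10⁻⁵ = 8.41×10⁻⁹ F.
C = C₁ + C₂ = 8.83×10⁻⁹ F.

C ≈ 8.83 nF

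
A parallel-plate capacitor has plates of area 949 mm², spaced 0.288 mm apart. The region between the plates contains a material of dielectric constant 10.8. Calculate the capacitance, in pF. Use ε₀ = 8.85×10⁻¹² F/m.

315 pF

A = 949 mm² = 9.49×10⁻⁴ m².
C = κε₀A/d = 10.8 × 8.85×10⁻¹² × 9.49×10⁻⁴ / 2.88×10⁻⁴ = 3.15×10⁻¹⁰ F.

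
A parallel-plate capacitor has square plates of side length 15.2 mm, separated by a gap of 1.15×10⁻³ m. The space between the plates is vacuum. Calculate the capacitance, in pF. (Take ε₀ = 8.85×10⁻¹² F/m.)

C ≈ 1.78 pF

A = (15.2 mm)² = 2.31×10⁻⁴ m².
C = ε₀A/d = 8.85×10⁻¹² × 2.31×10⁻⁴ / 1.15×10⁻³ = 1.78×10⁻¹² F.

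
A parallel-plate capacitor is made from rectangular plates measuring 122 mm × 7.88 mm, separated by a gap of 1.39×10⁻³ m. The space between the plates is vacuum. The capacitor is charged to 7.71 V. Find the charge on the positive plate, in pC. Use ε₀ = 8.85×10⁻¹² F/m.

47.2 pC

A = 122 × 7.88 mm² = 9.61×10⁻⁴ m².
C = ε₀A/d = 8.85×10⁻¹² × 9.61×10⁻⁴ / 1.39×10⁻³ = 6.12×10⁻¹² F.
Q = CV = 6.12×10⁻¹² × 7.71 = 4.72×10⁻¹¹ C.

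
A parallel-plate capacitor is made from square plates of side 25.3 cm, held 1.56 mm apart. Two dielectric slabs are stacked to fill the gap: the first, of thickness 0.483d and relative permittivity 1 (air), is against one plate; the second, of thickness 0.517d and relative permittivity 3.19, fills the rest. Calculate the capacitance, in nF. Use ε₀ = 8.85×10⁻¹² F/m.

A = (25.3 cm)² = 6.40×10⁻² m².
Stacked slabs ⇒ two capacitors in series, each with the full plate area.
C₁ = κ₁ε₀A/d₁ = 1.00 × 8.85×10⁻¹² × 6.40×10⁻² / 7.53×10⁻⁴ = 7.52×10⁻¹⁰ F.
C₂ = κ₂ε₀A/d₂ = 3.19 × 8.85×10⁻¹² × 6.40×10⁻² / 8.07×10⁻⁴ = 2.24×10⁻⁹ F.
C = (1/C₁ + 1/C₂)⁻¹ = 5.63×10⁻¹⁰ F.

C ≈ 0.563 nF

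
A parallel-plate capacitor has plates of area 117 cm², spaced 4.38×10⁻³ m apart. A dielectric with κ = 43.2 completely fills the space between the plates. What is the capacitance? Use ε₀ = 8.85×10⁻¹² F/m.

A = 117 cm² = 1.17×10⁻² m².
C = κε₀A/d = 43.2 × 8.85×10⁻¹² × 1.17×10⁻² / 4.38×10⁻³ = 1.02×10⁻⁹ F.

1.02 nF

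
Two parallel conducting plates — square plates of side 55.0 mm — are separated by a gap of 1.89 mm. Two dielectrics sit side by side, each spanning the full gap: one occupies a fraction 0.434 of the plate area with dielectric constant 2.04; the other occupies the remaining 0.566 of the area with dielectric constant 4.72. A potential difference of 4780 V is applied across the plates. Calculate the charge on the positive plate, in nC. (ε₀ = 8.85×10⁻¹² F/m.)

241 nC

A = (55.0 mm)² = 3.02×10⁻³ m².
Side-by-side slabs ⇒ two capacitors in parallel, each spanning the full gap.
C₁ = κ₁ε₀A₁/d = 2.04 × 8.85×10⁻¹² × 1.31×10⁻³ / 1.89×10⁻³ = 1.25×10⁻¹¹ F.
C₂ = κ₂ε₀A₂/d = 4.72 × 8.85×10⁻¹² × 1.71×10⁻³ / 1.89×10⁻³ = 3.78×10⁻¹¹ F.
C = C₁ + C₂ = 5.04×10⁻¹¹ F.
Q = CV = 5.04×10⁻¹¹ × 4780 = 2.41×10⁻⁷ C.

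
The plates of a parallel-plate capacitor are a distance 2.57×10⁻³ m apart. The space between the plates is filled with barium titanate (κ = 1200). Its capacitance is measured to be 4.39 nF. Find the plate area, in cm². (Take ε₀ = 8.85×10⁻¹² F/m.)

A = Cd/(κε₀) = 4.39×10⁻⁹ × 2.57×10⁻³ / (1200 × 8.85×10⁻¹²) = 1.06×10⁻³ m².

A ≈ 10.6 cm²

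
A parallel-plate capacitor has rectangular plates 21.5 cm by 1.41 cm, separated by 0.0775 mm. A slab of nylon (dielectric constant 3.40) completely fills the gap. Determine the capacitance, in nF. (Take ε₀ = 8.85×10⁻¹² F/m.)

1.18 nF

A = 21.5 × 1.41 cm² = 3.03×10⁻³ m².
C = κε₀A/d = 3.40 × 8.85×10⁻¹² × 3.03×10⁻³ / 7.75×10⁻⁵ = 1.18×10⁻⁹ F.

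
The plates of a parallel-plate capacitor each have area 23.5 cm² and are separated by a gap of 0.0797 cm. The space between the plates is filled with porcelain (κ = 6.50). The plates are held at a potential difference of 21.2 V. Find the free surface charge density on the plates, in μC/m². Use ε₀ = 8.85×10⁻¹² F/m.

A = 23.5 cm² = 2.35×10⁻³ m².
C = κε₀A/d = 6.50 × 8.85×10⁻¹² × 2.35×10⁻³ / 7.97×10⁻⁴ = 1.70×10⁻¹⁰ F.
σ = Q/A = CV/A = 1.70×10⁻¹⁰ × 21.2 / 2.35×10⁻³ = 1.53×10⁻⁶ C/m².

σ ≈ 1.53 μC/m²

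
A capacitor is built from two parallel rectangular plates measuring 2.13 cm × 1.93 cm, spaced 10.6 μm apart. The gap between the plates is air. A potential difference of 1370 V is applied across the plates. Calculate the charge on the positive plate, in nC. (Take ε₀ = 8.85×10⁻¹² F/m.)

A = 2.13 × 1.93 cm² = 4.11×10⁻⁴ m².
C = ε₀A/d = 8.85×10⁻¹² × 4.11×10⁻⁴ / 1.06×10⁻⁵ = 3.43×10⁻¹⁰ F.
Q = CV = 3.43×10⁻¹⁰ × 1370 = 4.70×10⁻⁷ C.

Q ≈ 470 nC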